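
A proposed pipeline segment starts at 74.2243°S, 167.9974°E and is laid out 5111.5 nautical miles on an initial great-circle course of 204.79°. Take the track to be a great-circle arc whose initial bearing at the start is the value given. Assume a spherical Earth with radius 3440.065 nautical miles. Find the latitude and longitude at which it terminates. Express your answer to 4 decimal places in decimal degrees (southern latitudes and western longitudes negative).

latitude -19.1205°, longitude 14.2402°

Angular distance δ = d/R = 5111.5 / 3440.065 = 1.485873 rad.
Start latitude φ₁ = -1.295458 rad; initial bearing θ = 3.574260 rad.
sin φ₂ = sin φ₁ cos δ + cos φ₁ sin δ cos θ = (-0.962333)(0.084821) + (0.271872)(0.996396)(-0.907851) = -0.327556
φ₂ = asin(-0.327556) = -0.333716 rad = -19.1205°.
For the longitude increment, Δλ = atan2( sin θ sin δ cos φ₁, cos δ − sin φ₁ sin φ₂ ) = atan2(-0.113583, -0.230397) = -153.7572°.
λ₂ = 167.9974° + -153.7572° = 14.2402°.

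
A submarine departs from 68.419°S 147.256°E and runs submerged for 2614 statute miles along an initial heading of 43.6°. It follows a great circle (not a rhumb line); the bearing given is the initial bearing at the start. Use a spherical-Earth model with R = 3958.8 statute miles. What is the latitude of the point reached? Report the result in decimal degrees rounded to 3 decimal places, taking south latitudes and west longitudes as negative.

Central angle δ = d/R = 0.660301 rad.
Converting: φ₁ = -1.194137 rad, θ = 0.760964 rad.
Applying the spherical law of cosines for sides, sin φ₂ = sin φ₁ cos δ + cos φ₁ sin δ cos θ = -0.571066, so φ₂ = -34.825°.
For the longitude increment, Δλ = atan2( sin θ sin δ cos φ₁, cos δ − sin φ₁ sin φ₂ ) = atan2(0.155579, 0.258774) = 31.015°.
Hence λ₂ = 147.256° + 31.015° = 178.271°.

latitude -34.825°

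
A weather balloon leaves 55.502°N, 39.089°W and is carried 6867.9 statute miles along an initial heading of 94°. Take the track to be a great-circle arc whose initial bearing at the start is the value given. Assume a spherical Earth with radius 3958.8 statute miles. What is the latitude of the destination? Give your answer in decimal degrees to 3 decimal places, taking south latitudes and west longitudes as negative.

latitude -9.996°

Central angle δ = d/R = 1.734844 rad.
Start latitude φ₁ = 0.968693 rad; initial bearing θ = 1.640609 rad.
Destination latitude: φ₂ = arcsin( sin φ₁ cos δ + cos φ₁ sin δ cos θ ) = arcsin(-0.173572) = -9.996°.
Then Δλ = atan2(0.557412, -0.020264) = 1.607135 rad, from sin θ sin δ cos φ₁ over cos δ − sin φ₁ sin φ₂.
Hence λ₂ = -39.089° + 92.082° = 52.993°.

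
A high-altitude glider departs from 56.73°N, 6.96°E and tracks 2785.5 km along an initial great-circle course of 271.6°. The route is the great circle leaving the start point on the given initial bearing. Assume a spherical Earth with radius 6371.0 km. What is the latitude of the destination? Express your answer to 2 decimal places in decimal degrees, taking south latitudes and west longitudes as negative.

latitude 49.81°

δ = 2785.5/6371 = 0.437216 rad (25.0506°).
With φ₁ = 56.73° = 0.990125 rad and θ = 271.6° = 4.740314 rad:
Applying the spherical law of cosines for sides, sin φ₂ = sin φ₁ cos δ + cos φ₁ sin δ cos θ = 0.763932, so φ₂ = 49.81°.
Then Δλ = atan2(-0.232191, 0.267214) = -0.715382 rad, from sin θ sin δ cos φ₁ over cos δ − sin φ₁ sin φ₂.
λ₂ = λ₁ + Δλ = -34.03°.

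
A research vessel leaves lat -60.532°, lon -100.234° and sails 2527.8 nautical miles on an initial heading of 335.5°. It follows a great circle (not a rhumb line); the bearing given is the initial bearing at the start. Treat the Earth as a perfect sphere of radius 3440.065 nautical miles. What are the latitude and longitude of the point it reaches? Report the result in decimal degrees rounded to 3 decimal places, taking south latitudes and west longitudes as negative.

The arc subtends δ = 2527.8/3440.065 = 0.734812 rad at the centre.
Converting: φ₁ = -1.056483 rad, θ = 5.855580 rad.
Applying the spherical law of cosines for sides, sin φ₂ = sin φ₁ cos δ + cos φ₁ sin δ cos θ = -0.345849, so φ₂ = -20.234°.
Δλ = atan2( sin θ sin δ cos φ₁ , cos δ − sin φ₁ sin φ₂ ) = atan2(-0.136773, 0.440851) = -0.300833 rad = -17.236°.
λ₂ = λ₁ + Δλ = -117.470°.

latitude -20.234°, longitude -117.470°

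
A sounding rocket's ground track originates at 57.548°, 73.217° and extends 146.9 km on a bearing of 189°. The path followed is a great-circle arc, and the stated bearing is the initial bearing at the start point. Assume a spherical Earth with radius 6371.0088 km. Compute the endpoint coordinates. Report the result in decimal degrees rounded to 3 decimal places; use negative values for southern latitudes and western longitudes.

latitude 56.243°, longitude 72.845°

Central angle δ = d/R = 0.023058 rad.
Converting: φ₁ = 1.004402 rad, θ = 3.298672 rad.
Applying the spherical law of cosines for sides, sin φ₂ = sin φ₁ cos δ + cos φ₁ sin δ cos θ = 0.831398, so φ₂ = 56.243°.
For the longitude increment, Δλ = atan2( sin θ sin δ cos φ₁, cos δ − sin φ₁ sin φ₂ ) = atan2(-0.001935, 0.298166) = -0.372°.
Hence λ₂ = 73.217° + -0.372° = 72.845°.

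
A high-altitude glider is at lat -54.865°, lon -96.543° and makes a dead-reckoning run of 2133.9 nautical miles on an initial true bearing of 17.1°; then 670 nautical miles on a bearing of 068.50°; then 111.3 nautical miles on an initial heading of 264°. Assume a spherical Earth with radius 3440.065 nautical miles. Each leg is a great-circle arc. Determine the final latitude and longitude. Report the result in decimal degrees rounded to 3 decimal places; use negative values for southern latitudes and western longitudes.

latitude -16.005°, longitude -77.179°

Apply the spherical direct solution leg by leg, carrying full precision between legs.
Leg 1: from (-54.865°, -96.543°), δ = 2133.9/3440.065 = 0.620308 rad, θ = 17.1° → φ = -20.224°, λ = -86.048°.
Leg 2: from (-20.224°, -86.048°), δ = 670/3440.065 = 0.194764 rad, θ = 68.5° → φ = -15.819°, λ = -75.261°.
Leg 3: from (-15.819°, -75.261°), δ = 111.3/3440.065 = 0.032354 rad, θ = 264° → φ = -16.005°, λ = -77.179°.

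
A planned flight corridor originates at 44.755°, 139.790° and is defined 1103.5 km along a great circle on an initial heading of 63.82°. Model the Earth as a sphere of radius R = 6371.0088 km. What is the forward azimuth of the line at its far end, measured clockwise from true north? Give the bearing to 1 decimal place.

Central angle δ = d/R = 0.173206 rad.
Converting: φ₁ = 0.781122 rad, θ = 1.113869 rad.
Applying the spherical law of cosines for sides, sin φ₂ = sin φ₁ cos δ + cos φ₁ sin δ cos θ = 0.747537, so φ₂ = 48.377°.
Δλ = atan2( sin θ sin δ cos φ₁ , cos δ − sin φ₁ sin φ₂ ) = atan2(0.109829, 0.458714) = 0.235004 rad = 13.465°.
Hence λ₂ = 139.790° + 13.465° = 153.255°.
The forward bearing on arrival equals the back-azimuth from the destination plus 180°.
Back-azimuth from P₂ (48.4°, 153.3°) to P₁ (44.8°, 139.8°), with Δλ' = λ₁ − λ₂ = -13.5°: atan2( sin Δλ' cos φ₁ , cos φ₂ sin φ₁ − sin φ₂ cos φ₁ cos Δλ' ) = 253.6°.
Final bearing = (253.6° + 180°) mod 360° = 73.6°.

final bearing 73.6°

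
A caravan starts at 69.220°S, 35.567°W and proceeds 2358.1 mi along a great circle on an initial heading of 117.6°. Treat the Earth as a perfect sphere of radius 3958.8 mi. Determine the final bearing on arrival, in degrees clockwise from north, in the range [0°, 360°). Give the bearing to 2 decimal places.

δ = 2358.1/3958.8 = 0.595660 rad (34.1288°).
Start latitude φ₁ = -1.208117 rad; initial bearing θ = 2.052507 rad.
Applying the spherical law of cosines for sides, sin φ₂ = sin φ₁ cos δ + cos φ₁ sin δ cos θ = -0.866151, so φ₂ = -60.014°.
Δλ = atan2( sin θ sin δ cos φ₁ , cos δ − sin φ₁ sin φ₂ ) = atan2(0.176400, 0.017971) = 1.469270 rad = 84.183°.
λ₂ = -35.567° + 84.183° = 48.616°.
The forward bearing on arrival equals the back-azimuth from the destination plus 180°.
Back-azimuth from P₂ (-60.01°, 48.62°) to P₁ (-69.22°, -35.57°), with Δλ' = λ₁ − λ₂ = -84.18°: atan2( sin Δλ' cos φ₁ , cos φ₂ sin φ₁ − sin φ₂ cos φ₁ cos Δλ' ) = 218.98°.
Final bearing = (218.98° + 180°) mod 360° = 38.98°.

final bearing 38.98°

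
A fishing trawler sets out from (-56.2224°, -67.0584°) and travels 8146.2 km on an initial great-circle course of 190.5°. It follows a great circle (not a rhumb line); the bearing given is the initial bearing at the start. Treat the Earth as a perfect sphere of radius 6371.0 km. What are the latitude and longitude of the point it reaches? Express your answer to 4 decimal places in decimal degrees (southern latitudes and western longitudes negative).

latitude -49.7204°, longitude 128.6016°

Central angle δ = d/R = 1.278638 rad.
Start latitude φ₁ = -0.981266 rad; initial bearing θ = 3.324852 rad.
Applying the spherical law of cosines for sides, sin φ₂ = sin φ₁ cos δ + cos φ₁ sin δ cos θ = -0.762899, so φ₂ = -49.7204°.
Δλ = atan2( sin θ sin δ cos φ₁ , cos δ − sin φ₁ sin φ₂ ) = atan2(-0.097024, -0.346103) = -2.868275 rad = -164.3400°.
λ₂ = -67.0584° + -164.3400° = -231.3984°, normalized to (−180°, 180°] → 128.6016°.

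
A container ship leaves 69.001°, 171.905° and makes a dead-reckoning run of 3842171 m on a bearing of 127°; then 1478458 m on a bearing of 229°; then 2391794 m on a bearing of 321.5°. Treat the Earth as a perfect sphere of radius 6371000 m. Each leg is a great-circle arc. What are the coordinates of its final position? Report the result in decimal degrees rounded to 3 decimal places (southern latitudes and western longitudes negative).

Apply the spherical direct solution leg by leg, carrying full precision between legs.
Leg 1: from (69.001°, 171.905°), δ = 3842171/6371000 = 0.603072 rad, θ = 127° → φ = 40.284°, λ = -151.669°.
Leg 2: from (40.284°, -151.669°), δ = 1478458/6371000 = 0.232061 rad, θ = 229° → φ = 30.941°, λ = -163.344°.
Leg 3: from (30.941°, -163.344°), δ = 2391794/6371000 = 0.375419 rad, θ = 321.5° → φ = 46.424°, λ = 177.318°.

latitude 46.424°, longitude 177.318°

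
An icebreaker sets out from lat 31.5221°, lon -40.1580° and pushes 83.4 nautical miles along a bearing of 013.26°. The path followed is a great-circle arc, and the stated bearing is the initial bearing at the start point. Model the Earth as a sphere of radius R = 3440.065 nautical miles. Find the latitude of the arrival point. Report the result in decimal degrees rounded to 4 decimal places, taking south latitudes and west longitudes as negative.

The arc subtends δ = 83.4/3440.065 = 0.024244 rad at the centre.
Converting: φ₁ = 0.550164 rad, θ = 0.231431 rad.
Destination latitude: φ₂ = arcsin( sin φ₁ cos δ + cos φ₁ sin δ cos θ ) = arcsin(0.542787) = 32.8736°.
For the longitude increment, Δλ = atan2( sin θ sin δ cos φ₁, cos δ − sin φ₁ sin φ₂ ) = atan2(0.004740, 0.715922) = 0.3793°.
Hence λ₂ = -40.1580° + 0.3793° = -39.7787°.

latitude 32.8736°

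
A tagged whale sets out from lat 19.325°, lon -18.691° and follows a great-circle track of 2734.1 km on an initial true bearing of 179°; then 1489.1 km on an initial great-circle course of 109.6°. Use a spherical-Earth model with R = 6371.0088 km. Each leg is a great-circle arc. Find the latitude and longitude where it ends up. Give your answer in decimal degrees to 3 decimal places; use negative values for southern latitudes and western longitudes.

latitude -9.587°, longitude -5.489°

Apply the spherical direct solution leg by leg, carrying full precision between legs.
Leg 1: from (19.325°, -18.691°), δ = 2734.1/6371.0088 = 0.429147 rad, θ = 179° → φ = -5.260°, λ = -18.273°.
Leg 2: from (-5.260°, -18.273°), δ = 1489.1/6371.0088 = 0.233731 rad, θ = 109.6° → φ = -9.587°, λ = -5.489°.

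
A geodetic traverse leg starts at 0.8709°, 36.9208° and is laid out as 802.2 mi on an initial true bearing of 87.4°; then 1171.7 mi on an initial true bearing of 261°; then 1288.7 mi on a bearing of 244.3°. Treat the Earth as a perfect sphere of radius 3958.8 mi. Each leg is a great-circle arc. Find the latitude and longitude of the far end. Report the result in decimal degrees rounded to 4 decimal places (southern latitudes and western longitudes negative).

Apply the spherical direct solution leg by leg, carrying full precision between legs.
Leg 1: from (0.8709°, 36.9208°), δ = 802.2/3958.8 = 0.202637 rad, θ = 87.4° → φ = 1.3762°, λ = 48.5223°.
Leg 2: from (1.3762°, 48.5223°), δ = 1171.7/3958.8 = 0.295974 rad, θ = 261° → φ = -1.2974°, λ = 31.7749°.
Leg 3: from (-1.2974°, 31.7749°), δ = 1288.7/3958.8 = 0.325528 rad, θ = 244.3° → φ = -9.2130°, λ = 14.8008°.

latitude -9.2130°, longitude 14.8008°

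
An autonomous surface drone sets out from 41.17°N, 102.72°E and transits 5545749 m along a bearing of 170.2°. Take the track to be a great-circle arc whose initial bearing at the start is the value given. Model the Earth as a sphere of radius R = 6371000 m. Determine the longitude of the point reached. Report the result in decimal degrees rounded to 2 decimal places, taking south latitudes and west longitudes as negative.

δ = 5545749/6371000 = 0.870468 rad (49.8741°).
Converting: φ₁ = 0.718552 rad, θ = 2.970550 rad.
Destination latitude: φ₂ = arcsin( sin φ₁ cos δ + cos φ₁ sin δ cos θ ) = arcsin(-0.142933) = -8.22°.
Then Δλ = atan2(0.097970, 0.738561) = 0.131879 rad, from sin θ sin δ cos φ₁ over cos δ − sin φ₁ sin φ₂.
Hence λ₂ = 102.72° + 7.56° = 110.28°.

longitude 110.28°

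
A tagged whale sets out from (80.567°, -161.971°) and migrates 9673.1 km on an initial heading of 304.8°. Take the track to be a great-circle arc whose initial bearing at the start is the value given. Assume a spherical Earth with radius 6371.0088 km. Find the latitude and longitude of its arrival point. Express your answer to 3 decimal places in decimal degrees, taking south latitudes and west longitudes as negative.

Central angle δ = d/R = 1.518300 rad.
Start latitude φ₁ = 1.406159 rad; initial bearing θ = 5.319764 rad.
Destination latitude: φ₂ = arcsin( sin φ₁ cos δ + cos φ₁ sin δ cos θ ) = arcsin(0.145171) = 8.347°.
Then Δλ = atan2(-0.134396, -0.090735) = -2.164637 rad, from sin θ sin δ cos φ₁ over cos δ − sin φ₁ sin φ₂.
λ₂ = -161.971° + -124.025° = -285.996°, normalized to (−180°, 180°] → 74.004°.

latitude 8.347°, longitude 74.004°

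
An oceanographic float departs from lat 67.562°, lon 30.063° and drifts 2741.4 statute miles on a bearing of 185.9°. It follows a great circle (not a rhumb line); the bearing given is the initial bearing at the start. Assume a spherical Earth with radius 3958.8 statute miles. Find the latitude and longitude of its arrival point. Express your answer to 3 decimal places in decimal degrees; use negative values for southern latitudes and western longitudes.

latitude 27.969°, longitude 25.802°

Angular distance δ = d/R = 2741.4 / 3958.8 = 0.692483 rad.
Start latitude φ₁ = 1.179179 rad; initial bearing θ = 3.244567 rad.
Destination latitude: φ₂ = arcsin( sin φ₁ cos δ + cos φ₁ sin δ cos θ ) = arcsin(0.469000) = 27.969°.
Then Δλ = atan2(-0.025049, 0.336170) = -0.074376 rad, from sin θ sin δ cos φ₁ over cos δ − sin φ₁ sin φ₂.
λ₂ = λ₁ + Δλ = 25.802°.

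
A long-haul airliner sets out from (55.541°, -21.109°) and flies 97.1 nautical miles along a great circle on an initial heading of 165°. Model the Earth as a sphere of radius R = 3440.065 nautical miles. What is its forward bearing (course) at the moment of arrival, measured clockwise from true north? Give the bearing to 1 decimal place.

final bearing 165.6°

The arc subtends δ = 97.1/3440.065 = 0.028226 rad at the centre.
Converting: φ₁ = 0.969373 rad, θ = 2.879793 rad.
Destination latitude: φ₂ = arcsin( sin φ₁ cos δ + cos φ₁ sin δ cos θ ) = arcsin(0.808778) = 53.977°.
Δλ = atan2( sin θ sin δ cos φ₁ , cos δ − sin φ₁ sin φ₂ ) = atan2(0.004133, 0.332739) = 0.012421 rad = 0.712°.
λ₂ = λ₁ + Δλ = -20.397°.
The forward bearing on arrival equals the back-azimuth from the destination plus 180°.
Back-azimuth from P₂ (54.0°, -20.4°) to P₁ (55.5°, -21.1°), with Δλ' = λ₁ − λ₂ = -0.7°: atan2( sin Δλ' cos φ₁ , cos φ₂ sin φ₁ − sin φ₂ cos φ₁ cos Δλ' ) = 345.6°.
Final bearing = (345.6° + 180°) mod 360° = 165.6°.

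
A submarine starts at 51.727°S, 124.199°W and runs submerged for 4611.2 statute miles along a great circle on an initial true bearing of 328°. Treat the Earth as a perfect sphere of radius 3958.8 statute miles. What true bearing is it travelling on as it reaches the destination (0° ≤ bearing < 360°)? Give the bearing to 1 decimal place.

Central angle δ = d/R = 1.164797 rad.
With φ₁ = -51.727° = -0.902806 rad and θ = 328° = 5.724680 rad:
Destination latitude: φ₂ = arcsin( sin φ₁ cos δ + cos φ₁ sin δ cos θ ) = arcsin(0.172535) = 9.935°.
Δλ = atan2( sin θ sin δ cos φ₁ , cos δ − sin φ₁ sin φ₂ ) = atan2(-0.301554, 0.530388) = -0.516976 rad = -29.621°.
λ₂ = -124.199° + -29.621° = -153.820°.
The forward bearing on arrival equals the back-azimuth from the destination plus 180°.
Back-azimuth from P₂ (9.9°, -153.8°) to P₁ (-51.7°, -124.2°), with Δλ' = λ₁ − λ₂ = 29.6°: atan2( sin Δλ' cos φ₁ , cos φ₂ sin φ₁ − sin φ₂ cos φ₁ cos Δλ' ) = 160.5°.
Final bearing = (160.5° + 180°) mod 360° = 340.5°.

final bearing 340.5°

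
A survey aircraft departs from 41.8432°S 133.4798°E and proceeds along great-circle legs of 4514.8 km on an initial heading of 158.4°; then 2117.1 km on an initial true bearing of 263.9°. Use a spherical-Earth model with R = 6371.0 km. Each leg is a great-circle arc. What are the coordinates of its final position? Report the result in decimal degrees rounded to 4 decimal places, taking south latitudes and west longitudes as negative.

latitude -66.1958°, longitude 135.9392°

Apply the spherical direct solution leg by leg, carrying full precision between legs.
Leg 1: from (-41.8432°, 133.4798°), δ = 4514.8/6371 = 0.708649 rad, θ = 158.4° → φ = -73.1910°, λ = -170.5784°.
Leg 2: from (-73.1910°, -170.5784°), δ = 2117.1/6371 = 0.332303 rad, θ = 263.9° → φ = -66.1958°, λ = 135.9392°.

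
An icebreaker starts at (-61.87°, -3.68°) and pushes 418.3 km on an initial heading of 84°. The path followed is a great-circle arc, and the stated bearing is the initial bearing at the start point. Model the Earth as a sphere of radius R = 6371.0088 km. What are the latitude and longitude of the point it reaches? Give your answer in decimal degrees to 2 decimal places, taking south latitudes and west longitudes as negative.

latitude -61.25°, longitude 4.12°

Central angle δ = d/R = 0.065657 rad.
Converting: φ₁ = -1.079835 rad, θ = 1.466077 rad.
Applying the spherical law of cosines for sides, sin φ₂ = sin φ₁ cos δ + cos φ₁ sin δ cos θ = -0.876747, so φ₂ = -61.25°.
Δλ = atan2( sin θ sin δ cos φ₁ , cos δ − sin φ₁ sin φ₂ ) = atan2(0.030764, 0.224660) = 0.136088 rad = 7.80°.
λ₂ = λ₁ + Δλ = 4.12°.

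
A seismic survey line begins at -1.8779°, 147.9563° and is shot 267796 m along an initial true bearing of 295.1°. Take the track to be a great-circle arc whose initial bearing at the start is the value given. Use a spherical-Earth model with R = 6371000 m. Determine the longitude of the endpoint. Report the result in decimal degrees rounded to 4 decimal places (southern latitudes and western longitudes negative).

longitude 145.7752°

Angular distance δ = d/R = 267796 / 6371000 = 0.042034 rad.
Converting: φ₁ = -0.032776 rad, θ = 5.150467 rad.
sin φ₂ = sin φ₁ cos δ + cos φ₁ sin δ cos θ = (-0.032770)(0.999117) + (0.999463)(0.042021)(0.424199) = -0.014925
φ₂ = asin(-0.014925) = -0.014925 rad = -0.8552°.
For the longitude increment, Δλ = atan2( sin θ sin δ cos φ₁, cos δ − sin φ₁ sin φ₂ ) = atan2(-0.038033, 0.998628) = -2.1811°.
λ₂ = λ₁ + Δλ = 145.7752°.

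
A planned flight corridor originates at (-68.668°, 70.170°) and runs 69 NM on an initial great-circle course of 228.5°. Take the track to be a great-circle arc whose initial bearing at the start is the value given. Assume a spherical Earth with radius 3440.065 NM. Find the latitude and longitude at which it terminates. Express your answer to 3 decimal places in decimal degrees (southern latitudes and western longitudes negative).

latitude -69.412°, longitude 67.722°

The arc subtends δ = 69/3440.065 = 0.020058 rad at the centre.
With φ₁ = -68.668° = -1.198483 rad and θ = 228.5° = 3.988077 rad:
Applying the spherical law of cosines for sides, sin φ₂ = sin φ₁ cos δ + cos φ₁ sin δ cos θ = -0.936135, so φ₂ = -69.412°.
For the longitude increment, Δλ = atan2( sin θ sin δ cos φ₁, cos δ − sin φ₁ sin φ₂ ) = atan2(-0.005464, 0.127800) = -2.448°.
λ₂ = λ₁ + Δλ = 67.722°.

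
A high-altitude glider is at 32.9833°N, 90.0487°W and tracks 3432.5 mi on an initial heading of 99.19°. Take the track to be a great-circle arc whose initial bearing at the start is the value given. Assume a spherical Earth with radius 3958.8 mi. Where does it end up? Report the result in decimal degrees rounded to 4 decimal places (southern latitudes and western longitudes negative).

latitude 14.4848°, longitude -39.0302°

Central angle δ = d/R = 0.867056 rad.
Start latitude φ₁ = 0.575667 rad; initial bearing θ = 1.731192 rad.
Applying the spherical law of cosines for sides, sin φ₂ = sin φ₁ cos δ + cos φ₁ sin δ cos θ = 0.250122, so φ₂ = 14.4848°.
Δλ = atan2( sin θ sin δ cos φ₁ , cos δ − sin φ₁ sin φ₂ ) = atan2(0.631337, 0.510909) = 0.890441 rad = 51.0185°.
λ₂ = -90.0487° + 51.0185° = -39.0302°.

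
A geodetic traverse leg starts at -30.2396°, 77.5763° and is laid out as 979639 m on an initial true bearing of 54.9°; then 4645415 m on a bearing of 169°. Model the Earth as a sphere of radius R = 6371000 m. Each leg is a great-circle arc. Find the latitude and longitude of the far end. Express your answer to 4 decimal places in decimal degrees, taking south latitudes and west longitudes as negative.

Apply the spherical direct solution leg by leg, carrying full precision between legs.
Leg 1: from (-30.2396°, 77.5763°), δ = 979639/6371000 = 0.153765 rad, θ = 54.9° → φ = -24.9351°, λ = 85.5194°.
Leg 2: from (-24.9351°, 85.5194°), δ = 4645415/6371000 = 0.729150 rad, θ = 169° → φ = -65.1528°, λ = 103.1291°.

latitude -65.1528°, longitude 103.1291°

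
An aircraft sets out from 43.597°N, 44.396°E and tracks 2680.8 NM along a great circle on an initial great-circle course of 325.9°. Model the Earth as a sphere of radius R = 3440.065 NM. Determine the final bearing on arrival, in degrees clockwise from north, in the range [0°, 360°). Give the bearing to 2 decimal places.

final bearing 261.87°

Central angle δ = d/R = 0.779288 rad.
Start latitude φ₁ = 0.760911 rad; initial bearing θ = 5.688028 rad.
Applying the spherical law of cosines for sides, sin φ₂ = sin φ₁ cos δ + cos φ₁ sin δ cos θ = 0.912023, so φ₂ = 65.786°.
For the longitude increment, Δλ = atan2( sin θ sin δ cos φ₁, cos δ − sin φ₁ sin φ₂ ) = atan2(-0.285339, 0.082500) = -73.874°.
λ₂ = 44.396° + -73.874° = -29.478°.
The forward bearing on arrival equals the back-azimuth from the destination plus 180°.
Back-azimuth from P₂ (65.79°, -29.48°) to P₁ (43.60°, 44.40°), with Δλ' = λ₁ − λ₂ = 73.87°: atan2( sin Δλ' cos φ₁ , cos φ₂ sin φ₁ − sin φ₂ cos φ₁ cos Δλ' ) = 81.87°.
Final bearing = (81.87° + 180°) mod 360° = 261.87°.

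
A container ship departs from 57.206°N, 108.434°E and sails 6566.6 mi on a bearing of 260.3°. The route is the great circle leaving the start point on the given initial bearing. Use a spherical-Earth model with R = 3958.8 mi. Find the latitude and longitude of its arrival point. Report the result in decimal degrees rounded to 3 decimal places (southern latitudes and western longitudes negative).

latitude -9.482°, longitude 23.875°

δ = 6566.6/3958.8 = 1.658735 rad (95.0385°).
Start latitude φ₁ = 0.998433 rad; initial bearing θ = 4.543092 rad.
Destination latitude: φ₂ = arcsin( sin φ₁ cos δ + cos φ₁ sin δ cos θ ) = arcsin(-0.164733) = -9.482°.
Then Δλ = atan2(-0.531814, 0.050653) = -1.475838 rad, from sin θ sin δ cos φ₁ over cos δ − sin φ₁ sin φ₂.
λ₂ = 108.434° + -84.559° = 23.875°.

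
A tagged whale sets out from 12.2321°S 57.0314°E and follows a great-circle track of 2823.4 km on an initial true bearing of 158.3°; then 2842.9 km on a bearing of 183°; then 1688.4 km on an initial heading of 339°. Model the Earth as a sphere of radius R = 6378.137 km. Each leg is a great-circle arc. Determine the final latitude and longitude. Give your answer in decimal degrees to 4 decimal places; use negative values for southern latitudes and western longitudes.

latitude -46.4912°, longitude 57.7550°

Apply the spherical direct solution leg by leg, carrying full precision between legs.
Leg 1: from (-12.2321°, 57.0314°), δ = 2823.4/6378.137 = 0.442668 rad, θ = 158.3° → φ = -35.4794°, λ = 68.2466°.
Leg 2: from (-35.4794°, 68.2466°), δ = 2842.9/6378.137 = 0.445726 rad, θ = 183° → φ = -60.9608°, λ = 65.5824°.
Leg 3: from (-60.9608°, 65.5824°), δ = 1688.4/6378.137 = 0.264717 rad, θ = 339° → φ = -46.4912°, λ = 57.7550°.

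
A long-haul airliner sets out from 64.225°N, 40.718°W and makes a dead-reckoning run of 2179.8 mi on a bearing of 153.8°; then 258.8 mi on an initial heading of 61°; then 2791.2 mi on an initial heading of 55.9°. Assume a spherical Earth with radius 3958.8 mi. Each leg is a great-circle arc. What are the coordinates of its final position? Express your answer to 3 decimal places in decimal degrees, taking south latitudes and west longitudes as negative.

latitude 47.886°, longitude 32.722°

Apply the spherical direct solution leg by leg, carrying full precision between legs.
Leg 1: from (64.225°, -40.718°), δ = 2179.8/3958.8 = 0.550621 rad, θ = 153.8° → φ = 34.282°, λ = -24.483°.
Leg 2: from (34.282°, -24.483°), δ = 258.8/3958.8 = 0.065373 rad, θ = 61° → φ = 36.032°, λ = -20.432°.
Leg 3: from (36.032°, -20.432°), δ = 2791.2/3958.8 = 0.705062 rad, θ = 55.9° → φ = 47.886°, λ = 32.722°.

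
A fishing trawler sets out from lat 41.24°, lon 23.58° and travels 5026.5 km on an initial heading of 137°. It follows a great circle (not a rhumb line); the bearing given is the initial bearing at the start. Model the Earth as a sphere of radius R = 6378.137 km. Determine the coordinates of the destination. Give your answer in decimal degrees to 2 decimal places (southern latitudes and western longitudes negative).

latitude 4.30°, longitude 52.59°

Angular distance δ = d/R = 5026.5 / 6378.137 = 0.788083 rad.
Start latitude φ₁ = 0.719774 rad; initial bearing θ = 2.391101 rad.
sin φ₂ = sin φ₁ cos δ + cos φ₁ sin δ cos θ = (0.659215)(0.705206) + (0.751955)(0.709003)(-0.731354) = 0.074970
φ₂ = asin(0.074970) = 0.075040 rad = 4.30°.
Then Δλ = atan2(0.363599, 0.655785) = 0.506252 rad, from sin θ sin δ cos φ₁ over cos δ − sin φ₁ sin φ₂.
λ₂ = 23.58° + 29.01° = 52.59°.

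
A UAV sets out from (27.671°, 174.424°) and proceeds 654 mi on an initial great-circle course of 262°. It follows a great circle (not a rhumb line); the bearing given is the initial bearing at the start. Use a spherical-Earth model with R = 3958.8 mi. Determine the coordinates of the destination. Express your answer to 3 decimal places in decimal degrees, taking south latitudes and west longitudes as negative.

latitude 25.964°, longitude 163.988°

Angular distance δ = d/R = 654 / 3958.8 = 0.165202 rad.
Converting: φ₁ = 0.482950 rad, θ = 4.572763 rad.
Destination latitude: φ₂ = arcsin( sin φ₁ cos δ + cos φ₁ sin δ cos θ ) = arcsin(0.437802) = 25.964°.
Δλ = atan2( sin θ sin δ cos φ₁ , cos δ − sin φ₁ sin φ₂ ) = atan2(-0.144225, 0.783073) = -0.182137 rad = -10.436°.
λ₂ = λ₁ + Δλ = 163.988°.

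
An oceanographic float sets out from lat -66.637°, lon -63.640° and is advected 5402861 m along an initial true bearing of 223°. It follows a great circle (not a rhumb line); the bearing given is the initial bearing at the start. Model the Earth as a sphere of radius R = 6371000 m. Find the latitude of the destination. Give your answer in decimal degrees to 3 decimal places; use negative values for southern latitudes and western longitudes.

latitude -55.562°

Central angle δ = d/R = 0.848040 rad.
Converting: φ₁ = -1.163035 rad, θ = 3.892084 rad.
Destination latitude: φ₂ = arcsin( sin φ₁ cos δ + cos φ₁ sin δ cos θ ) = arcsin(-0.824735) = -55.562°.
Δλ = atan2( sin θ sin δ cos φ₁ , cos δ − sin φ₁ sin φ₂ ) = atan2(-0.202833, -0.095661) = -2.011486 rad = -115.250°.
Hence λ₂ = -63.640° + -115.250° = -178.890°.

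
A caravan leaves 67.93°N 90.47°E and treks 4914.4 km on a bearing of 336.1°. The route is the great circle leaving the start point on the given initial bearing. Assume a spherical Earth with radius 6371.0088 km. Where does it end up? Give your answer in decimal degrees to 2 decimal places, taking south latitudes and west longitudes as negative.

latitude 64.68°, longitude -48.21°

δ = 4914.4/6371.0088 = 0.771369 rad (44.1962°).
With φ₁ = 67.93° = 1.185602 rad and θ = 336.1° = 5.866052 rad:
Destination latitude: φ₂ = arcsin( sin φ₁ cos δ + cos φ₁ sin δ cos θ ) = arcsin(0.903897) = 64.68°.
For the longitude increment, Δλ = atan2( sin θ sin δ cos φ₁, cos δ − sin φ₁ sin φ₂ ) = atan2(-0.106120, -0.120707) = -138.68°.
Hence λ₂ = 90.47° + -138.68° = -48.21°.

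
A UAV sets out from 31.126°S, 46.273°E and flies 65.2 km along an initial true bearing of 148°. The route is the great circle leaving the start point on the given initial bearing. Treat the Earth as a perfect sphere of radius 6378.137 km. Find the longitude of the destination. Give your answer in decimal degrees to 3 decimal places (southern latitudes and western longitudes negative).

longitude 46.637°

The arc subtends δ = 65.2/6378.137 = 0.010222 rad at the centre.
Start latitude φ₁ = -0.543251 rad; initial bearing θ = 2.583087 rad.
Destination latitude: φ₂ = arcsin( sin φ₁ cos δ + cos φ₁ sin δ cos θ ) = arcsin(-0.524316) = -31.622°.
Then Δλ = atan2(0.004637, 0.728917) = 0.006362 rad, from sin θ sin δ cos φ₁ over cos δ − sin φ₁ sin φ₂.
λ₂ = 46.273° + 0.364° = 46.637°.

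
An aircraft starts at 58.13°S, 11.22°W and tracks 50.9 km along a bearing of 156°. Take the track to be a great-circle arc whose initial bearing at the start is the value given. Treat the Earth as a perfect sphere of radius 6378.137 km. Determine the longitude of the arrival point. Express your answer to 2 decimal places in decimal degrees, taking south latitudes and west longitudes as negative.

longitude -10.86°

Central angle δ = d/R = 0.007980 rad.
With φ₁ = -58.13° = -1.014560 rad and θ = 156° = 2.722714 rad:
sin φ₂ = sin φ₁ cos δ + cos φ₁ sin δ cos θ = (-0.849248)(0.999968) + (0.527994)(0.007980)(-0.913545) = -0.853070
φ₂ = asin(-0.853070) = -1.021842 rad = -58.55°.
Δλ = atan2( sin θ sin δ cos φ₁ , cos δ − sin φ₁ sin φ₂ ) = atan2(0.001714, 0.275500) = 0.006221 rad = 0.36°.
Hence λ₂ = -11.22° + 0.36° = -10.86°.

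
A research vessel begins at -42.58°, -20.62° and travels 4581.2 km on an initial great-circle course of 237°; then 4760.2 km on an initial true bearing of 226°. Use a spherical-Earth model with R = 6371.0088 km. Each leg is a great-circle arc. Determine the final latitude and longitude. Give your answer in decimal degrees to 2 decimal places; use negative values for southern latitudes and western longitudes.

latitude -60.07°, longitude -159.64°

Apply the spherical direct solution leg by leg, carrying full precision between legs.
Leg 1: from (-42.58°, -20.62°), δ = 4581.2/6371.0088 = 0.719070 rad, θ = 237° → φ = -50.65°, λ = -81.22°.
Leg 2: from (-50.65°, -81.22°), δ = 4760.2/6371.0088 = 0.747166 rad, θ = 226° → φ = -60.07°, λ = -159.64°.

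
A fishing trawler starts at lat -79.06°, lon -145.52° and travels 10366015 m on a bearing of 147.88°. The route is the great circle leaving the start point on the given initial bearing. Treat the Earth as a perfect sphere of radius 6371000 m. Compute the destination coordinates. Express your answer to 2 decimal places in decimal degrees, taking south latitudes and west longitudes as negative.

δ = 10366015/6371000 = 1.627062 rad (93.2238°).
Start latitude φ₁ = -1.379857 rad; initial bearing θ = 2.580993 rad.
Applying the spherical law of cosines for sides, sin φ₂ = sin φ₁ cos δ + cos φ₁ sin δ cos θ = -0.105264, so φ₂ = -6.04°.
For the longitude increment, Δλ = atan2( sin θ sin δ cos φ₁, cos δ − sin φ₁ sin φ₂ ) = atan2(0.100746, -0.159587) = 147.74°.
Hence λ₂ = -145.52° + 147.74° = 2.22°.

latitude -6.04°, longitude 2.22°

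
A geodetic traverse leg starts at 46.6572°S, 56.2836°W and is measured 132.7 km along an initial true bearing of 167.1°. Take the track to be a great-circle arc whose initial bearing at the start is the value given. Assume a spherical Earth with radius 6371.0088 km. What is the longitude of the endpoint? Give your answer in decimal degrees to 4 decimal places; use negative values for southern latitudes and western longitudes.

Central angle δ = d/R = 0.020829 rad.
With φ₁ = -46.6572° = -0.814322 rad and θ = 167.1° = 2.916445 rad:
Applying the spherical law of cosines for sides, sin φ₂ = sin φ₁ cos δ + cos φ₁ sin δ cos θ = -0.741037, so φ₂ = -47.8198°.
Then Δλ = atan2(0.003191, 0.460857) = 0.006925 rad, from sin θ sin δ cos φ₁ over cos δ − sin φ₁ sin φ₂.
λ₂ = -56.2836° + 0.3968° = -55.8868°.

longitude -55.8868°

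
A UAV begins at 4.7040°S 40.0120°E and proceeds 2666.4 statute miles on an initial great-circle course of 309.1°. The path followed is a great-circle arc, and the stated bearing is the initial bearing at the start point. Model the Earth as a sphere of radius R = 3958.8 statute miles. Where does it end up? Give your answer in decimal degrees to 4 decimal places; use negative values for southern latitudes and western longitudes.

Central angle δ = d/R = 0.673537 rad.
With φ₁ = -4.7040° = -0.082100 rad and θ = 309.1° = 5.394813 rad:
sin φ₂ = sin φ₁ cos δ + cos φ₁ sin δ cos θ = (-0.082008)(0.781620) + (0.996632)(0.623755)(0.630676) = 0.327963
φ₂ = asin(0.327963) = 0.334146 rad = 19.1452°.
For the longitude increment, Δλ = atan2( sin θ sin δ cos φ₁, cos δ − sin φ₁ sin φ₂ ) = atan2(-0.482432, 0.808516) = -30.8241°.
Hence λ₂ = 40.0120° + -30.8241° = 9.1879°.

latitude 19.1452°, longitude 9.1879°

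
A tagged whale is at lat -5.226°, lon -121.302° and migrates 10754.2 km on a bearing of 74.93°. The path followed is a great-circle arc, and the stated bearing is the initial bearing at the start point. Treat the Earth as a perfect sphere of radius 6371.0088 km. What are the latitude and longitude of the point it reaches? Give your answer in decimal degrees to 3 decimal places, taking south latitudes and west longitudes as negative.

Angular distance δ = d/R = 10754.2 / 6371.0088 = 1.687990 rad.
Converting: φ₁ = -0.091211 rad, θ = 1.307775 rad.
Destination latitude: φ₂ = arcsin( sin φ₁ cos δ + cos φ₁ sin δ cos θ ) = arcsin(0.267792) = 15.533°.
Then Δλ = atan2(0.954999, -0.092534) = 1.667389 rad, from sin θ sin δ cos φ₁ over cos δ − sin φ₁ sin φ₂.
λ₂ = λ₁ + Δλ = -25.768°.

latitude 15.533°, longitude -25.768°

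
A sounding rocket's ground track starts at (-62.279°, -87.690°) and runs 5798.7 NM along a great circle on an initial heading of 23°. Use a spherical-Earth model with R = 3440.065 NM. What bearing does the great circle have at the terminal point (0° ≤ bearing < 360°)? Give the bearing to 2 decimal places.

final bearing 12.35°

δ = 5798.7/3440.065 = 1.685637 rad (96.5799°).
Converting: φ₁ = -1.086974 rad, θ = 0.401426 rad.
Applying the spherical law of cosines for sides, sin φ₂ = sin φ₁ cos δ + cos φ₁ sin δ cos θ = 0.526804, so φ₂ = 31.790°.
For the longitude increment, Δλ = atan2( sin θ sin δ cos φ₁, cos δ − sin φ₁ sin φ₂ ) = atan2(0.180558, 0.351751) = 27.172°.
λ₂ = -87.690° + 27.172° = -60.518°.
The forward bearing on arrival equals the back-azimuth from the destination plus 180°.
Back-azimuth from P₂ (31.79°, -60.52°) to P₁ (-62.28°, -87.69°), with Δλ' = λ₁ − λ₂ = -27.17°: atan2( sin Δλ' cos φ₁ , cos φ₂ sin φ₁ − sin φ₂ cos φ₁ cos Δλ' ) = 192.35°.
Final bearing = (192.35° + 180°) mod 360° = 12.35°.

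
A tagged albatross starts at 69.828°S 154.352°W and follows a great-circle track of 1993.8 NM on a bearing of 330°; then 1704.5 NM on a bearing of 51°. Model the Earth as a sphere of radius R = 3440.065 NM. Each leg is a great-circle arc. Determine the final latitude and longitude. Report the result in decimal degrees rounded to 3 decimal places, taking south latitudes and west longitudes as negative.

Apply the spherical direct solution leg by leg, carrying full precision between legs.
Leg 1: from (-69.828°, -154.352°), δ = 1993.8/3440.065 = 0.579582 rad, θ = 330° → φ = -38.449°, λ = -174.818°.
Leg 2: from (-38.449°, -174.818°), δ = 1704.5/3440.065 = 0.495485 rad, θ = 51° → φ = -18.222°, λ = -151.925°.

latitude -18.222°, longitude -151.925°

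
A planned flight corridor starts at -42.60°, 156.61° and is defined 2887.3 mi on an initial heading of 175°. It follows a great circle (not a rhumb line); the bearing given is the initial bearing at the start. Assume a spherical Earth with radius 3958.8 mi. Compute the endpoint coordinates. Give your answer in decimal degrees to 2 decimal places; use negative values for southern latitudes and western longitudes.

δ = 2887.3/3958.8 = 0.729337 rad (41.7879°).
Start latitude φ₁ = -0.743510 rad; initial bearing θ = 3.054326 rad.
Destination latitude: φ₂ = arcsin( sin φ₁ cos δ + cos φ₁ sin δ cos θ ) = arcsin(-0.993340) = -83.38°.
For the longitude increment, Δλ = atan2( sin θ sin δ cos φ₁, cos δ − sin φ₁ sin φ₂ ) = atan2(0.042751, 0.073248) = 30.27°.
λ₂ = 156.61° + 30.27° = 186.88°, normalized to (−180°, 180°] → -173.12°.

latitude -83.38°, longitude -173.12°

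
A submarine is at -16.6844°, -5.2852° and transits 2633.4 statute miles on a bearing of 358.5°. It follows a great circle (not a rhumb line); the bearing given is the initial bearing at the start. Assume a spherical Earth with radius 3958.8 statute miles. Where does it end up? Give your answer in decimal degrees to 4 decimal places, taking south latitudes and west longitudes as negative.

latitude 21.4164°, longitude -6.2796°

The arc subtends δ = 2633.4/3958.8 = 0.665202 rad at the centre.
Start latitude φ₁ = -0.291198 rad; initial bearing θ = 6.257005 rad.
sin φ₂ = sin φ₁ cos δ + cos φ₁ sin δ cos θ = (-0.287100)(0.786792) + (0.957901)(0.617218)(0.999657) = 0.365143
φ₂ = asin(0.365143) = 0.373786 rad = 21.4164°.
Then Δλ = atan2(-0.015477, 0.891625) = -0.017356 rad, from sin θ sin δ cos φ₁ over cos δ − sin φ₁ sin φ₂.
λ₂ = -5.2852° + -0.9944° = -6.2796°.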